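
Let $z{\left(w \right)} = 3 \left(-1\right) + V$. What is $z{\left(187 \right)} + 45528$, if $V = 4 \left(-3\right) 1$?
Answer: $45513$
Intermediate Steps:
$V = -12$ ($V = \left(-12\right) 1 = -12$)
$z{\left(w \right)} = -15$ ($z{\left(w \right)} = 3 \left(-1\right) - 12 = -3 - 12 = -15$)
$z{\left(187 \right)} + 45528 = -15 + 45528 = 45513$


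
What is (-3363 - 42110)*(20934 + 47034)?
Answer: -3090708864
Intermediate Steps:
(-3363 - 42110)*(20934 + 47034) = -45473*67968 = -3090708864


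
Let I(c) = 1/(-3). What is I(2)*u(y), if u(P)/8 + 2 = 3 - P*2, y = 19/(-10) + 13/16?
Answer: -127/15 ≈ -8.4667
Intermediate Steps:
I(c) = -⅓
y = -87/80 (y = 19*(-⅒) + 13*(1/16) = -19/10 + 13/16 = -87/80 ≈ -1.0875)
u(P) = 8 - 16*P (u(P) = -16 + 8*(3 - P*2) = -16 + 8*(3 - 2*P) = -16 + (24 - 16*P) = 8 - 16*P)
I(2)*u(y) = -(8 - 16*(-87/80))/3 = -(8 + 87/5)/3 = -⅓*127/5 = -127/15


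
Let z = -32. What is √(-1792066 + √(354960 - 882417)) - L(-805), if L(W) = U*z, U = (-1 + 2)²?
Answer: 32 + √(-1792066 + I*√527457) ≈ 32.271 + 1338.7*I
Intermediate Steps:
U = 1 (U = 1² = 1)
L(W) = -32 (L(W) = 1*(-32) = -32)
√(-1792066 + √(354960 - 882417)) - L(-805) = √(-1792066 + √(354960 - 882417)) - 1*(-32) = √(-1792066 + √(-527457)) + 32 = √(-1792066 + I*√527457) + 32 = 32 + √(-1792066 + I*√527457)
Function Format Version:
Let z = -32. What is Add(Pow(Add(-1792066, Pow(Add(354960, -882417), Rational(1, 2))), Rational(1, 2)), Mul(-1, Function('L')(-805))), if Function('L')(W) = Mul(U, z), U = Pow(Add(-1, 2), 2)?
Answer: Add(32, Pow(Add(-1792066, Mul(I, Pow(527457, Rational(1, 2)))), Rational(1, 2))) ≈ Add(32.271, Mul(1338.7, I))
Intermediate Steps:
U = 1 (U = Pow(1, 2) = 1)
Function('L')(W) = -32 (Function('L')(W) = Mul(1, -32) = -32)
Add(Pow(Add(-1792066, Pow(Add(354960, -882417), Rational(1, 2))), Rational(1, 2)), Mul(-1, Function('L')(-805))) = Add(Pow(Add(-1792066, Pow(Add(354960, -882417), Rational(1, 2))), Rational(1, 2)), Mul(-1, -32)) = Add(Pow(Add(-1792066, Pow(-527457, Rational(1, 2))), Rational(1, 2)), 32) = Add(Pow(Add(-1792066, Mul(I, Pow(527457, Rational(1, 2)))), Rational(1, 2)), 32) = Add(32, Pow(Add(-1792066, Mul(I, Pow(527457, Rational(1, 2)))), Rational(1, 2)))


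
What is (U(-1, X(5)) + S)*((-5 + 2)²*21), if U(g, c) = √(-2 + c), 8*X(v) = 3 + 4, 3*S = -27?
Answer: -1701 + 567*I*√2/4 ≈ -1701.0 + 200.46*I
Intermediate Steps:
S = -9 (S = (⅓)*(-27) = -9)
X(v) = 7/8 (X(v) = (3 + 4)/8 = (⅛)*7 = 7/8)
(U(-1, X(5)) + S)*((-5 + 2)²*21) = (√(-2 + 7/8) - 9)*((-5 + 2)²*21) = (√(-9/8) - 9)*((-3)²*21) = (3*I*√2/4 - 9)*(9*21) = (-9 + 3*I*√2/4)*189 = -1701 + 567*I*√2/4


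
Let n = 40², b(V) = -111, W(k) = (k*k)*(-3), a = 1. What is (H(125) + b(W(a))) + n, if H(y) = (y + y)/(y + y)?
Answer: 1490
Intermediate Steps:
W(k) = -3*k² (W(k) = k²*(-3) = -3*k²)
H(y) = 1 (H(y) = (2*y)/((2*y)) = (2*y)*(1/(2*y)) = 1)
n = 1600
(H(125) + b(W(a))) + n = (1 - 111) + 1600 = -110 + 1600 = 1490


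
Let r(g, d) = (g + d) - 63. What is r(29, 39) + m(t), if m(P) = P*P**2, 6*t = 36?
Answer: 221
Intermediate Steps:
r(g, d) = -63 + d + g (r(g, d) = (d + g) - 63 = -63 + d + g)
t = 6 (t = (1/6)*36 = 6)
m(P) = P**3
r(29, 39) + m(t) = (-63 + 39 + 29) + 6**3 = 5 + 216 = 221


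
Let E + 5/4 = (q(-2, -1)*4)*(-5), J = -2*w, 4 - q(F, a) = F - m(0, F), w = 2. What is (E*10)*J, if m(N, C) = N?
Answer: 4850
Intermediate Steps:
q(F, a) = 4 - F (q(F, a) = 4 - (F - 1*0) = 4 - (F + 0) = 4 - F)
J = -4 (J = -2*2 = -4)
E = -485/4 (E = -5/4 + ((4 - 1*(-2))*4)*(-5) = -5/4 + ((4 + 2)*4)*(-5) = -5/4 + (6*4)*(-5) = -5/4 + 24*(-5) = -5/4 - 120 = -485/4 ≈ -121.25)
(E*10)*J = -485/4*10*(-4) = -2425/2*(-4) = 4850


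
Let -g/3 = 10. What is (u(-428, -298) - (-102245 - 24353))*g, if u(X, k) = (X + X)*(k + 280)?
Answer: -4260180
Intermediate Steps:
u(X, k) = 2*X*(280 + k) (u(X, k) = (2*X)*(280 + k) = 2*X*(280 + k))
g = -30 (g = -3*10 = -30)
(u(-428, -298) - (-102245 - 24353))*g = (2*(-428)*(280 - 298) - (-102245 - 24353))*(-30) = (2*(-428)*(-18) - 1*(-126598))*(-30) = (15408 + 126598)*(-30) = 142006*(-30) = -4260180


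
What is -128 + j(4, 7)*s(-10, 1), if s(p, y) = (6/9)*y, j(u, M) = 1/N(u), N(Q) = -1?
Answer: -386/3 ≈ -128.67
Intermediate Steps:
j(u, M) = -1 (j(u, M) = 1/(-1) = -1)
s(p, y) = 2*y/3 (s(p, y) = (6*(⅑))*y = 2*y/3)
-128 + j(4, 7)*s(-10, 1) = -128 - 2/3 = -128 - 1*⅔ = -128 - ⅔ = -386/3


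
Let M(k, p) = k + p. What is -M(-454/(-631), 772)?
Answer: -487586/631 ≈ -772.72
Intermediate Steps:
-M(-454/(-631), 772) = -(-454/(-631) + 772) = -(-454*(-1/631) + 772) = -(454/631 + 772) = -1*487586/631 = -487586/631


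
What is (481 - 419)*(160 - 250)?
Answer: -5580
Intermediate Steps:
(481 - 419)*(160 - 250) = 62*(-90) = -5580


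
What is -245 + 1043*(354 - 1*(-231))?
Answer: 609910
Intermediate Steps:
-245 + 1043*(354 - 1*(-231)) = -245 + 1043*(354 + 231) = -245 + 1043*585 = -245 + 610155 = 609910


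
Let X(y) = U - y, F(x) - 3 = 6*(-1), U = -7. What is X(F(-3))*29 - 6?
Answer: -122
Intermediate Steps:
F(x) = -3 (F(x) = 3 + 6*(-1) = 3 - 6 = -3)
X(y) = -7 - y
X(F(-3))*29 - 6 = (-7 - 1*(-3))*29 - 6 = (-7 + 3)*29 - 6 = -4*29 - 6 = -116 - 6 = -122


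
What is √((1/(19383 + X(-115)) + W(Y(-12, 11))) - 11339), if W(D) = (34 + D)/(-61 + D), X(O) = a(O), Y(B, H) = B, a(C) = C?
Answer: I*√5608481609054179/703282 ≈ 106.49*I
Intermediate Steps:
X(O) = O
W(D) = (34 + D)/(-61 + D)
√((1/(19383 + X(-115)) + W(Y(-12, 11))) - 11339) = √((1/(19383 - 115) + (34 - 12)/(-61 - 12)) - 11339) = √((1/19268 + 22/(-73)) - 11339) = √((1/19268 - 1/73*22) - 11339) = √((1/19268 - 22/73) - 11339) = √(-423823/1406564 - 11339) = √(-15949453019/1406564) = I*√5608481609054179/703282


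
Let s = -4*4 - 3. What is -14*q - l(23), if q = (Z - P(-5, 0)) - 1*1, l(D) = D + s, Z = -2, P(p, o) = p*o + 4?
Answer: 94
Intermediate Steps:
s = -19 (s = -16 - 3 = -19)
P(p, o) = 4 + o*p (P(p, o) = o*p + 4 = 4 + o*p)
l(D) = -19 + D (l(D) = D - 19 = -19 + D)
q = -7 (q = (-2 - (4 + 0*(-5))) - 1*1 = (-2 - (4 + 0)) - 1 = (-2 - 1*4) - 1 = (-2 - 4) - 1 = -6 - 1 = -7)
-14*q - l(23) = -14*(-7) - (-19 + 23) = 98 - 1*4 = 98 - 4 = 94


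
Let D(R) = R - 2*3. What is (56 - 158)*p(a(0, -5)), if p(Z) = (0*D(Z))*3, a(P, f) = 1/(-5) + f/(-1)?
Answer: 0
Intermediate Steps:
D(R) = -6 + R (D(R) = R - 6 = -6 + R)
a(P, f) = -⅕ - f (a(P, f) = 1*(-⅕) + f*(-1) = -⅕ - f)
p(Z) = 0 (p(Z) = (0*(-6 + Z))*3 = 0*3 = 0)
(56 - 158)*p(a(0, -5)) = (56 - 158)*0 = -102*0 = 0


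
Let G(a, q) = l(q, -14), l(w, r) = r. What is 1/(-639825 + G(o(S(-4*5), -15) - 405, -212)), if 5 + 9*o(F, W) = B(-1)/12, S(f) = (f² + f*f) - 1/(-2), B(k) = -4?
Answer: -1/639839 ≈ -1.5629e-6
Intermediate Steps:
S(f) = ½ + 2*f² (S(f) = (f² + f²) - 1*(-½) = 2*f² + ½ = ½ + 2*f²)
o(F, W) = -16/27 (o(F, W) = -5/9 + (-4/12)/9 = -5/9 + (-4*1/12)/9 = -5/9 + (⅑)*(-⅓) = -5/9 - 1/27 = -16/27)
G(a, q) = -14
1/(-639825 + G(o(S(-4*5), -15) - 405, -212)) = 1/(-639825 - 14) = 1/(-639839) = -1/639839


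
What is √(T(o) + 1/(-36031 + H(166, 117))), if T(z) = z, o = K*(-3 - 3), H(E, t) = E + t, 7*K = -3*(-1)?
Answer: I*√4472766921/41706 ≈ 1.6036*I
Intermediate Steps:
K = 3/7 (K = (-3*(-1))/7 = (⅐)*3 = 3/7 ≈ 0.42857)
o = -18/7 (o = 3*(-3 - 3)/7 = (3/7)*(-6) = -18/7 ≈ -2.5714)
√(T(o) + 1/(-36031 + H(166, 117))) = √(-18/7 + 1/(-36031 + (166 + 117))) = √(-18/7 + 1/(-36031 + 283)) = √(-18/7 + 1/(-35748)) = √(-18/7 - 1/35748) = √(-643471/250236) = I*√4472766921/41706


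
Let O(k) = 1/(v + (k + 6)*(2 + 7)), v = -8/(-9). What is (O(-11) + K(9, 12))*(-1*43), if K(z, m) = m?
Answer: -204465/397 ≈ -515.03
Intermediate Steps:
v = 8/9 (v = -8*(-1/9) = 8/9 ≈ 0.88889)
O(k) = 1/(494/9 + 9*k) (O(k) = 1/(8/9 + (k + 6)*(2 + 7)) = 1/(8/9 + (6 + k)*9) = 1/(8/9 + (54 + 9*k)) = 1/(494/9 + 9*k))
(O(-11) + K(9, 12))*(-1*43) = (9/(494 + 81*(-11)) + 12)*(-1*43) = (9/(494 - 891) + 12)*(-43) = (9/(-397) + 12)*(-43) = (9*(-1/397) + 12)*(-43) = (-9/397 + 12)*(-43) = (4755/397)*(-43) = -204465/397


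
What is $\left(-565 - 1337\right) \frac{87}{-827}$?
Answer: $\frac{165474}{827} \approx 200.09$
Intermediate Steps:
$\left(-565 - 1337\right) \frac{87}{-827} = - 1902 \cdot 87 \left(- \frac{1}{827}\right) = \left(-1902\right) \left(- \frac{87}{827}\right) = \frac{165474}{827}$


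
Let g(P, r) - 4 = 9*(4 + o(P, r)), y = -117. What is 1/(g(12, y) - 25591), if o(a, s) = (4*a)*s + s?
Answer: -1/77148 ≈ -1.2962e-5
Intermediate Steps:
o(a, s) = s + 4*a*s (o(a, s) = 4*a*s + s = s + 4*a*s)
g(P, r) = 40 + 9*r*(1 + 4*P) (g(P, r) = 4 + 9*(4 + r*(1 + 4*P)) = 4 + (36 + 9*r*(1 + 4*P)) = 40 + 9*r*(1 + 4*P))
1/(g(12, y) - 25591) = 1/((40 + 9*(-117)*(1 + 4*12)) - 25591) = 1/((40 + 9*(-117)*(1 + 48)) - 25591) = 1/((40 + 9*(-117)*49) - 25591) = 1/((40 - 51597) - 25591) = 1/(-51557 - 25591) = 1/(-77148) = -1/77148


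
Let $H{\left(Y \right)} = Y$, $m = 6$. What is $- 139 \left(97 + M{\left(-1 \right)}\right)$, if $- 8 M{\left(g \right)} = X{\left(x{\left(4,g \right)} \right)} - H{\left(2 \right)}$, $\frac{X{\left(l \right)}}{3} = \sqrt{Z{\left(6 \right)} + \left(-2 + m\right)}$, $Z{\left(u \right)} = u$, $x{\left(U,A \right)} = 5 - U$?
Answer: $- \frac{54071}{4} + \frac{417 \sqrt{10}}{8} \approx -13353.0$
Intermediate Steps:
$X{\left(l \right)} = 3 \sqrt{10}$ ($X{\left(l \right)} = 3 \sqrt{6 + \left(-2 + 6\right)} = 3 \sqrt{6 + 4} = 3 \sqrt{10}$)
$M{\left(g \right)} = \frac{1}{4} - \frac{3 \sqrt{10}}{8}$ ($M{\left(g \right)} = - \frac{3 \sqrt{10} - 2}{8} = - \frac{-2 + 3 \sqrt{10}}{8} = \frac{1}{4} - \frac{3 \sqrt{10}}{8}$)
$- 139 \left(97 + M{\left(-1 \right)}\right) = - 139 \left(97 + \left(\frac{1}{4} - \frac{3 \sqrt{10}}{8}\right)\right) = - 139 \left(\frac{389}{4} - \frac{3 \sqrt{10}}{8}\right) = - \frac{54071}{4} + \frac{417 \sqrt{10}}{8}$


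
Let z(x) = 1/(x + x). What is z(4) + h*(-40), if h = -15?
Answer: 4801/8 ≈ 600.13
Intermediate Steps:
z(x) = 1/(2*x)
z(4) + h*(-40) = (½)/4 - 15*(-40) = (½)*(¼) + 600 = ⅛ + 600 = 4801/8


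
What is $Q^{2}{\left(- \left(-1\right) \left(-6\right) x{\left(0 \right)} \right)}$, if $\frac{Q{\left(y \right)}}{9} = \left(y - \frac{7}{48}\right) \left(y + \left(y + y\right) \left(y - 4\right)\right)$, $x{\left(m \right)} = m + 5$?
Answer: $\frac{19033194917025}{64} \approx 2.9739 \cdot 10^{11}$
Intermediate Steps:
$x{\left(m \right)} = 5 + m$
$Q{\left(y \right)} = 9 \left(- \frac{7}{48} + y\right) \left(y + 2 y \left(-4 + y\right)\right)$ ($Q{\left(y \right)} = 9 \left(y - \frac{7}{48}\right) \left(y + \left(y + y\right) \left(y - 4\right)\right) = 9 \left(y - \frac{7}{48}\right) \left(y + 2 y \left(-4 + y\right)\right) = 9 \left(- \frac{7}{48} + y\right) \left(y + 2 y \left(-4 + y\right)\right)$)
$Q^{2}{\left(- \left(-1\right) \left(-6\right) x{\left(0 \right)} \right)} = \left(\frac{3 - \left(-1\right) \left(-6\right) \left(5 + 0\right) \left(49 - 350 - \left(-1\right) \left(-6\right) \left(5 + 0\right) + 96 \left(- \left(-1\right) \left(-6\right) \left(5 + 0\right)\right)^{2}\right)}{16}\right)^{2} = \left(\frac{3 \left(-1\right) 6 \cdot 5 \left(49 - 350 \left(-1\right) 6 \cdot 5 + 96 \left(\left(-1\right) 6 \cdot 5\right)^{2}\right)}{16}\right)^{2} = \left(\frac{3 \left(\left(-6\right) 5\right) \left(49 - 350 \left(\left(-6\right) 5\right) + 96 \left(\left(-6\right) 5\right)^{2}\right)}{16}\right)^{2} = \left(\frac{3}{16} \left(-30\right) \left(49 - -10500 + 96 \left(-30\right)^{2}\right)\right)^{2} = \left(\frac{3}{16} \left(-30\right) \left(49 + 10500 + 96 \cdot 900\right)\right)^{2} = \left(\frac{3}{16} \left(-30\right) \left(49 + 10500 + 86400\right)\right)^{2} = \left(\frac{3}{16} \left(-30\right) 96949\right)^{2} = \left(- \frac{4362705}{8}\right)^{2} = \frac{19033194917025}{64}$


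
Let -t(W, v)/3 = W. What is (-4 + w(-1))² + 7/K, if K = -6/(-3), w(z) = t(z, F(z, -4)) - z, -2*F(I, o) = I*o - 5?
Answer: 7/2 ≈ 3.5000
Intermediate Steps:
F(I, o) = 5/2 - I*o/2 (F(I, o) = -(I*o - 5)/2 = -(-5 + I*o)/2 = 5/2 - I*o/2)
t(W, v) = -3*W
w(z) = -4*z (w(z) = -3*z - z = -4*z)
K = 2 (K = -6*(-1)/3 = -6*(-⅓) = 2)
(-4 + w(-1))² + 7/K = (-4 - 4*(-1))² + 7/2 = (-4 + 4)² + (½)*7 = 0² + 7/2 = 0 + 7/2 = 7/2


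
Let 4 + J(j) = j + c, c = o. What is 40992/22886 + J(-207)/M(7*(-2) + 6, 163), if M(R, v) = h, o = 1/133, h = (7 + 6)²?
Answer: 139575126/257204311 ≈ 0.54266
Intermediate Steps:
h = 169 (h = 13² = 169)
o = 1/133 ≈ 0.0075188
c = 1/133 ≈ 0.0075188
M(R, v) = 169
J(j) = -531/133 + j (J(j) = -4 + (j + 1/133) = -4 + (1/133 + j) = -531/133 + j)
40992/22886 + J(-207)/M(7*(-2) + 6, 163) = 40992/22886 + (-531/133 - 207)/169 = 40992*(1/22886) - 28062/133*1/169 = 20496/11443 - 28062/22477 = 139575126/257204311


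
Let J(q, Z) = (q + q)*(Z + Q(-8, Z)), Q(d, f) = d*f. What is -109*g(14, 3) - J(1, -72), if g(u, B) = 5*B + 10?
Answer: -3733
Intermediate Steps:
g(u, B) = 10 + 5*B
J(q, Z) = -14*Z*q (J(q, Z) = (q + q)*(Z - 8*Z) = (2*q)*(-7*Z) = -14*Z*q)
-109*g(14, 3) - J(1, -72) = -109*(10 + 5*3) - (-14)*(-72) = -109*(10 + 15) - 1*1008 = -109*25 - 1008 = -2725 - 1008 = -3733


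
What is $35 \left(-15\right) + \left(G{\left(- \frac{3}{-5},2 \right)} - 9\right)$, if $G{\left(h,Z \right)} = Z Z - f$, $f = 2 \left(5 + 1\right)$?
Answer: $-542$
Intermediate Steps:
$f = 12$ ($f = 2 \cdot 6 = 12$)
$G{\left(h,Z \right)} = -12 + Z^{2}$ ($G{\left(h,Z \right)} = Z Z - 12 = Z^{2} - 12 = -12 + Z^{2}$)
$35 \left(-15\right) + \left(G{\left(- \frac{3}{-5},2 \right)} - 9\right) = 35 \left(-15\right) - \left(21 - 4\right) = -525 + \left(\left(-12 + 4\right) + \left(-37 + 28\right)\right) = -525 - 17 = -542$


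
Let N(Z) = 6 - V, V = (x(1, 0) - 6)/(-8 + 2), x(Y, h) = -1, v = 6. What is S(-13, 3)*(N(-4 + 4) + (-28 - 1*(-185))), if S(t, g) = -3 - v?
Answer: -2913/2 ≈ -1456.5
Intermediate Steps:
V = 7/6 (V = (-1 - 6)/(-8 + 2) = -7/(-6) = -7*(-1/6) = 7/6 ≈ 1.1667)
S(t, g) = -9 (S(t, g) = -3 - 1*6 = -3 - 6 = -9)
N(Z) = 29/6 (N(Z) = 6 - 1*7/6 = 6 - 7/6 = 29/6)
S(-13, 3)*(N(-4 + 4) + (-28 - 1*(-185))) = -9*(29/6 + (-28 - 1*(-185))) = -9*(29/6 + (-28 + 185)) = -9*(29/6 + 157) = -9*971/6 = -2913/2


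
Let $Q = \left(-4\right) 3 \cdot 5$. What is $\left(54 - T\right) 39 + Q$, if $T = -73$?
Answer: $4893$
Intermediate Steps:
$Q = -60$ ($Q = \left(-12\right) 5 = -60$)
$\left(54 - T\right) 39 + Q = \left(54 - -73\right) 39 - 60 = \left(54 + 73\right) 39 - 60 = 127 \cdot 39 - 60 = 4953 - 60 = 4893$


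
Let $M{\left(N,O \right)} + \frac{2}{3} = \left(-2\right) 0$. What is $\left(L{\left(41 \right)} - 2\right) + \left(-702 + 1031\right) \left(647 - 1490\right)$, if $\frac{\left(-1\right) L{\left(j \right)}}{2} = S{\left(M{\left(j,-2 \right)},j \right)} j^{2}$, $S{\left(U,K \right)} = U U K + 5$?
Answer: $- \frac{3198799}{9} \approx -3.5542 \cdot 10^{5}$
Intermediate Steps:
$M{\left(N,O \right)} = - \frac{2}{3}$ ($M{\left(N,O \right)} = - \frac{2}{3} - 0 = - \frac{2}{3} + 0 = - \frac{2}{3}$)
$S{\left(U,K \right)} = 5 + K U^{2}$ ($S{\left(U,K \right)} = U^{2} K + 5 = K U^{2} + 5 = 5 + K U^{2}$)
$L{\left(j \right)} = - 2 j^{2} \left(5 + \frac{4 j}{9}\right)$ ($L{\left(j \right)} = - 2 \left(5 + j \left(- \frac{2}{3}\right)^{2}\right) j^{2} = - 2 \left(5 + j \frac{4}{9}\right) j^{2} = - 2 \left(5 + \frac{4 j}{9}\right) j^{2} = - 2 j^{2} \left(5 + \frac{4 j}{9}\right)$)
$\left(L{\left(41 \right)} - 2\right) + \left(-702 + 1031\right) \left(647 - 1490\right) = \left(41^{2} \left(-10 - \frac{328}{9}\right) - 2\right) + \left(-702 + 1031\right) \left(647 - 1490\right) = \left(1681 \left(-10 - \frac{328}{9}\right) - 2\right) + 329 \left(-843\right) = \left(1681 \left(- \frac{418}{9}\right) - 2\right) - 277347 = \left(- \frac{702658}{9} - 2\right) - 277347 = - \frac{702676}{9} - 277347 = - \frac{3198799}{9}$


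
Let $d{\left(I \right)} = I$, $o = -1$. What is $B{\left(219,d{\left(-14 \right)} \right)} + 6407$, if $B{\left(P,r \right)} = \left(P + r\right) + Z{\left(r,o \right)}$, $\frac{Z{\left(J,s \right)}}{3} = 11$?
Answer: $6645$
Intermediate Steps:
$Z{\left(J,s \right)} = 33$ ($Z{\left(J,s \right)} = 3 \cdot 11 = 33$)
$B{\left(P,r \right)} = 33 + P + r$ ($B{\left(P,r \right)} = \left(P + r\right) + 33 = 33 + P + r$)
$B{\left(219,d{\left(-14 \right)} \right)} + 6407 = \left(33 + 219 - 14\right) + 6407 = 238 + 6407 = 6645$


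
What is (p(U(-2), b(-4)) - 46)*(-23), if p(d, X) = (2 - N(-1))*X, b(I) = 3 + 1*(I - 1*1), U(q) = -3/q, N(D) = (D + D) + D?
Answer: 1288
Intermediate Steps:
N(D) = 3*D (N(D) = 2*D + D = 3*D)
b(I) = 2 + I (b(I) = 3 + 1*(I - 1) = 3 + 1*(-1 + I) = 3 + (-1 + I) = 2 + I)
p(d, X) = 5*X (p(d, X) = (2 - 3*(-1))*X = (2 - 1*(-3))*X = (2 + 3)*X = 5*X)
(p(U(-2), b(-4)) - 46)*(-23) = (5*(2 - 4) - 46)*(-23) = (5*(-2) - 46)*(-23) = (-10 - 46)*(-23) = -56*(-23) = 1288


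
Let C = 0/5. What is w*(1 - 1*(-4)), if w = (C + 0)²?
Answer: 0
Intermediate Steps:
C = 0 (C = 0*(⅕) = 0)
w = 0 (w = (0 + 0)² = 0² = 0)
w*(1 - 1*(-4)) = 0*(1 - 1*(-4)) = 0*(1 + 4) = 0*5 = 0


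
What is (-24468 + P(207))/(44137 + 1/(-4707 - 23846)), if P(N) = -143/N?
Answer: -144621487507/260870458320 ≈ -0.55438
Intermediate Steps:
(-24468 + P(207))/(44137 + 1/(-4707 - 23846)) = (-24468 - 143/207)/(44137 + 1/(-4707 - 23846)) = (-24468 - 143*1/207)/(44137 + 1/(-28553)) = (-24468 - 143/207)/(44137 - 1/28553) = -5065019/(207*1260243760/28553) = -5065019/207*28553/1260243760 = -144621487507/260870458320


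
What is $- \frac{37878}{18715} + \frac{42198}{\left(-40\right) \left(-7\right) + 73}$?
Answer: $\frac{776364636}{6606395} \approx 117.52$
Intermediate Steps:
$- \frac{37878}{18715} + \frac{42198}{\left(-40\right) \left(-7\right) + 73} = \left(-37878\right) \frac{1}{18715} + \frac{42198}{280 + 73} = - \frac{37878}{18715} + \frac{42198}{353} = \frac{776364636}{6606395}$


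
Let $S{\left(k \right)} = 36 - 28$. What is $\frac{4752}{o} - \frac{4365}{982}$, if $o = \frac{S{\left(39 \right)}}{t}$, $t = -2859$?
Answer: $- \frac{1667681937}{982} \approx -1.6983 \cdot 10^{6}$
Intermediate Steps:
$S{\left(k \right)} = 8$ ($S{\left(k \right)} = 36 - 28 = 8$)
$o = - \frac{8}{2859}$ ($o = \frac{8}{-2859} = 8 \left(- \frac{1}{2859}\right) = - \frac{8}{2859} \approx -0.0027982$)
$\frac{4752}{o} - \frac{4365}{982} = \frac{4752}{- \frac{8}{2859}} - \frac{4365}{982} = 4752 \left(- \frac{2859}{8}\right) - \frac{4365}{982} = -1698246 - \frac{4365}{982} = - \frac{1667681937}{982}$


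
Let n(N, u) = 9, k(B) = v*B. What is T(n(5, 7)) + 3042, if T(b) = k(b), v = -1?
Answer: 3033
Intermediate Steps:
k(B) = -B
T(b) = -b
T(n(5, 7)) + 3042 = -1*9 + 3042 = -9 + 3042 = 3033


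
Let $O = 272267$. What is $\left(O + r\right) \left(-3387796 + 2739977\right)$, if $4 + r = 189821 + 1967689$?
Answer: $-1574053115087$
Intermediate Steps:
$r = 2157506$ ($r = -4 + \left(189821 + 1967689\right) = -4 + 2157510 = 2157506$)
$\left(O + r\right) \left(-3387796 + 2739977\right) = \left(272267 + 2157506\right) \left(-3387796 + 2739977\right) = 2429773 \left(-647819\right) = -1574053115087$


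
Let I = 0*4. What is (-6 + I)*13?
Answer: -78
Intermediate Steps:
I = 0
(-6 + I)*13 = (-6 + 0)*13 = -6*13 = -78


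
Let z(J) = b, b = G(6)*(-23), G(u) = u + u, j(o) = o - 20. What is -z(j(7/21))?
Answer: 276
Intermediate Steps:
j(o) = -20 + o
G(u) = 2*u
b = -276 (b = (2*6)*(-23) = 12*(-23) = -276)
z(J) = -276
-z(j(7/21)) = -1*(-276) = 276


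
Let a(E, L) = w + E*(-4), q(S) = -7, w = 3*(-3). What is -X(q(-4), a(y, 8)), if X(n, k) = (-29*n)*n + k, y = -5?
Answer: 1410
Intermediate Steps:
w = -9
a(E, L) = -9 - 4*E (a(E, L) = -9 + E*(-4) = -9 - 4*E)
X(n, k) = k - 29*n**2 (X(n, k) = -29*n**2 + k = k - 29*n**2)
-X(q(-4), a(y, 8)) = -((-9 - 4*(-5)) - 29*(-7)**2) = -((-9 + 20) - 29*49) = -(11 - 1421) = -1*(-1410) = 1410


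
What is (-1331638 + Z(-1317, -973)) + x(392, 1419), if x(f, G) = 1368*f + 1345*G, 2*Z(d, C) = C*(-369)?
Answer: 2585383/2 ≈ 1.2927e+6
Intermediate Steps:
Z(d, C) = -369*C/2 (Z(d, C) = (C*(-369))/2 = (-369*C)/2 = -369*C/2)
x(f, G) = 1345*G + 1368*f
(-1331638 + Z(-1317, -973)) + x(392, 1419) = (-1331638 - 369/2*(-973)) + (1345*1419 + 1368*392) = (-1331638 + 359037/2) + (1908555 + 536256) = -2304239/2 + 2444811 = 2585383/2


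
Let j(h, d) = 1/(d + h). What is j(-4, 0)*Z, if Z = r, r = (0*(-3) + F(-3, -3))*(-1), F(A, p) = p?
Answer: -¾ ≈ -0.75000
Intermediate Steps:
r = 3 (r = (0*(-3) - 3)*(-1) = (0 - 3)*(-1) = -3*(-1) = 3)
Z = 3
j(-4, 0)*Z = 3/(0 - 4) = 3/(-4) = -¼*3 = -¾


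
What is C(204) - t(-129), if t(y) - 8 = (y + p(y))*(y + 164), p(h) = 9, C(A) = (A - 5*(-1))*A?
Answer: 46828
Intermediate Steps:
C(A) = A*(5 + A) (C(A) = (A + 5)*A = (5 + A)*A = A*(5 + A))
t(y) = 8 + (9 + y)*(164 + y) (t(y) = 8 + (y + 9)*(y + 164) = 8 + (9 + y)*(164 + y))
C(204) - t(-129) = 204*(5 + 204) - (1484 + (-129)² + 173*(-129)) = 204*209 - (1484 + 16641 - 22317) = 42636 - 1*(-4192) = 42636 + 4192 = 46828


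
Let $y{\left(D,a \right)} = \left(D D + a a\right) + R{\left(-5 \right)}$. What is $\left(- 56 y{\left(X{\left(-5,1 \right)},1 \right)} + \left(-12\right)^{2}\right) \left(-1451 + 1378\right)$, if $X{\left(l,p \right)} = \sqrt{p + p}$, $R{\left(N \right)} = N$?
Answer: $-18688$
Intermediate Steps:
$X{\left(l,p \right)} = \sqrt{2} \sqrt{p}$ ($X{\left(l,p \right)} = \sqrt{2 p} = \sqrt{2} \sqrt{p}$)
$y{\left(D,a \right)} = -5 + D^{2} + a^{2}$ ($y{\left(D,a \right)} = \left(D D + a a\right) - 5 = \left(D^{2} + a^{2}\right) - 5 = -5 + D^{2} + a^{2}$)
$\left(- 56 y{\left(X{\left(-5,1 \right)},1 \right)} + \left(-12\right)^{2}\right) \left(-1451 + 1378\right) = \left(- 56 \left(-5 + \left(\sqrt{2} \sqrt{1}\right)^{2} + 1^{2}\right) + \left(-12\right)^{2}\right) \left(-1451 + 1378\right) = \left(- 56 \left(-5 + \left(\sqrt{2} \cdot 1\right)^{2} + 1\right) + 144\right) \left(-73\right) = \left(- 56 \left(-5 + \left(\sqrt{2}\right)^{2} + 1\right) + 144\right) \left(-73\right) = \left(- 56 \left(-5 + 2 + 1\right) + 144\right) \left(-73\right) = \left(\left(-56\right) \left(-2\right) + 144\right) \left(-73\right) = \left(112 + 144\right) \left(-73\right) = 256 \left(-73\right) = -18688$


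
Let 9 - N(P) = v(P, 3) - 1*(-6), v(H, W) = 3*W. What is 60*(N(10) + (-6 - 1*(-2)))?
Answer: -600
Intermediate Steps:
N(P) = -6 (N(P) = 9 - (3*3 - 1*(-6)) = 9 - (9 + 6) = 9 - 1*15 = 9 - 15 = -6)
60*(N(10) + (-6 - 1*(-2))) = 60*(-6 + (-6 - 1*(-2))) = 60*(-6 + (-6 + 2)) = 60*(-6 - 4) = 60*(-10) = -600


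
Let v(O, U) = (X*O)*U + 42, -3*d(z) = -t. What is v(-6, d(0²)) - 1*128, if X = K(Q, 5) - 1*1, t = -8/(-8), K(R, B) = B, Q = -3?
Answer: -94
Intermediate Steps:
t = 1 (t = -8*(-⅛) = 1)
X = 4 (X = 5 - 1*1 = 5 - 1 = 4)
d(z) = ⅓ (d(z) = -(-1)/3 = -⅓*(-1) = ⅓)
v(O, U) = 42 + 4*O*U (v(O, U) = (4*O)*U + 42 = 4*O*U + 42 = 42 + 4*O*U)
v(-6, d(0²)) - 1*128 = (42 + 4*(-6)*(⅓)) - 1*128 = (42 - 8) - 128 = 34 - 128 = -94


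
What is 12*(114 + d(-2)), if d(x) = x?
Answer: 1344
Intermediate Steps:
12*(114 + d(-2)) = 12*(114 - 2) = 12*112 = 1344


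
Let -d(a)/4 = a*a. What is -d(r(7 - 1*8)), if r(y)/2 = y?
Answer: 16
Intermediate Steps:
r(y) = 2*y
d(a) = -4*a**2 (d(a) = -4*a*a = -4*a**2)
-d(r(7 - 1*8)) = -(-4)*(2*(7 - 1*8))**2 = -(-4)*(2*(7 - 8))**2 = -(-4)*(2*(-1))**2 = -(-4)*(-2)**2 = -(-4)*4 = -1*(-16) = 16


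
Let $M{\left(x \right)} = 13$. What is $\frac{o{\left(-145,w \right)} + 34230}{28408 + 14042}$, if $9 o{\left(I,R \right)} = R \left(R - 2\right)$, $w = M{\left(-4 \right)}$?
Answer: $\frac{308213}{382050} \approx 0.80674$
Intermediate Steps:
$w = 13$
$o{\left(I,R \right)} = \frac{R \left(-2 + R\right)}{9}$ ($o{\left(I,R \right)} = \frac{R \left(R - 2\right)}{9} = \frac{R \left(-2 + R\right)}{9}$)
$\frac{o{\left(-145,w \right)} + 34230}{28408 + 14042} = \frac{\frac{1}{9} \cdot 13 \left(-2 + 13\right) + 34230}{28408 + 14042} = \frac{\frac{1}{9} \cdot 13 \cdot 11 + 34230}{42450} = \left(\frac{143}{9} + 34230\right) \frac{1}{42450} = \frac{308213}{9} \cdot \frac{1}{42450} = \frac{308213}{382050}$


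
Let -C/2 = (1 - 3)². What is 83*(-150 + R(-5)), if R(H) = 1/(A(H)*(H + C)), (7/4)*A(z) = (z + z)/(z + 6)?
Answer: -6473419/520 ≈ -12449.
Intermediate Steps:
A(z) = 8*z/(7*(6 + z)) (A(z) = 4*((z + z)/(z + 6))/7 = 4*((2*z)/(6 + z))/7 = 4*(2*z/(6 + z))/7 = 8*z/(7*(6 + z)))
C = -8 (C = -2*(1 - 3)² = -2*(-2)² = -2*4 = -8)
R(H) = 7*(6 + H)/(8*H*(-8 + H)) (R(H) = 1/((8*H/(7*(6 + H)))*(H - 8)) = 1/((8*H/(7*(6 + H)))*(-8 + H)) = 1/(8*H*(-8 + H)/(7*(6 + H))) = 7*(6 + H)/(8*H*(-8 + H)))
83*(-150 + R(-5)) = 83*(-150 + (7/8)*(6 - 5)/(-5*(-8 - 5))) = 83*(-150 + (7/8)*(-⅕)*1/(-13)) = 83*(-150 + (7/8)*(-⅕)*(-1/13)*1) = 83*(-150 + 7/520) = 83*(-77993/520) = -6473419/520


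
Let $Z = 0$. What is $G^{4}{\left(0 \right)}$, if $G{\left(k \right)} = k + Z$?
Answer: $0$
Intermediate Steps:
$G{\left(k \right)} = k$ ($G{\left(k \right)} = k + 0 = k$)
$G^{4}{\left(0 \right)} = 0^{4} = 0$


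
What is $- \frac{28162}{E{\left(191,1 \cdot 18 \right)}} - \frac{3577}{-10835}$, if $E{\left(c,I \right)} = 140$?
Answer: $- \frac{30463449}{151690} \approx -200.83$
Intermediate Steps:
$- \frac{28162}{E{\left(191,1 \cdot 18 \right)}} - \frac{3577}{-10835} = - \frac{28162}{140} - \frac{3577}{-10835} = \left(-28162\right) \frac{1}{140} - - \frac{3577}{10835} = - \frac{14081}{70} + \frac{3577}{10835} = - \frac{30463449}{151690}$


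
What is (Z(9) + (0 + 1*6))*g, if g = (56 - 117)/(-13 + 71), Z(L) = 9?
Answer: -915/58 ≈ -15.776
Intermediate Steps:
g = -61/58 ≈ -1.0517
(Z(9) + (0 + 1*6))*g = (9 + (0 + 1*6))*(-61/58) = (9 + (0 + 6))*(-61/58) = (9 + 6)*(-61/58) = 15*(-61/58) = -915/58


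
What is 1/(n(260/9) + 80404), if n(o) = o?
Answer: 9/723896 ≈ 1.2433e-5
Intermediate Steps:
1/(n(260/9) + 80404) = 1/(260/9 + 80404) = 1/(723896/9) = 9/723896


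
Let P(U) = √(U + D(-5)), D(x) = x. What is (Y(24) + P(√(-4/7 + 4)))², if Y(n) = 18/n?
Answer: (21 + 4*I*√7*√(35 - 2*√42))²/784 ≈ -2.5859 + 2.6615*I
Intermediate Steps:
P(U) = √(-5 + U) (P(U) = √(U - 5) = √(-5 + U))
(Y(24) + P(√(-4/7 + 4)))² = (18/24 + √(-5 + √(-4/7 + 4)))² = (18*(1/24) + √(-5 + √(-4*⅐ + 4)))² = (¾ + √(-5 + √(-4/7 + 4)))² = (¾ + √(-5 + √(24/7)))² = (¾ + √(-5 + 2*√42/7))²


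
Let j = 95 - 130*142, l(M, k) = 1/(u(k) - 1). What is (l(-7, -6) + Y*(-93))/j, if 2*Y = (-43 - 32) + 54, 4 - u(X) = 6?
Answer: -5857/110190 ≈ -0.053154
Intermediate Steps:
u(X) = -2 (u(X) = 4 - 1*6 = 4 - 6 = -2)
l(M, k) = -⅓ (l(M, k) = 1/(-2 - 1) = 1/(-3) = -⅓)
j = -18365 (j = 95 - 18460 = -18365)
Y = -21/2 (Y = ((-43 - 32) + 54)/2 = (-75 + 54)/2 = (½)*(-21) = -21/2 ≈ -10.500)
(l(-7, -6) + Y*(-93))/j = (-⅓ - 21/2*(-93))/(-18365) = (-⅓ + 1953/2)*(-1/18365) = (5857/6)*(-1/18365) = -5857/110190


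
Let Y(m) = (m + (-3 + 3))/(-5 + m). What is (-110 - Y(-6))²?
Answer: 1478656/121 ≈ 12220.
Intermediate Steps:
Y(m) = m/(-5 + m) (Y(m) = (m + 0)/(-5 + m) = m/(-5 + m))
(-110 - Y(-6))² = (-110 - (-6)/(-5 - 6))² = (-110 - (-6)/(-11))² = (-110 - (-6)*(-1)/11)² = (-110 - 1*6/11)² = (-110 - 6/11)² = (-1216/11)² = 1478656/121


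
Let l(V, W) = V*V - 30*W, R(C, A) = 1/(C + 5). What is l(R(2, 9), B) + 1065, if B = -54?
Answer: 131566/49 ≈ 2685.0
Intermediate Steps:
R(C, A) = 1/(5 + C)
l(V, W) = V² - 30*W
l(R(2, 9), B) + 1065 = ((1/(5 + 2))² - 30*(-54)) + 1065 = ((1/7)² + 1620) + 1065 = ((⅐)² + 1620) + 1065 = (1/49 + 1620) + 1065 = 79381/49 + 1065 = 131566/49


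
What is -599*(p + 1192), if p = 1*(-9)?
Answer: -708617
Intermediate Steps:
p = -9
-599*(p + 1192) = -599*(-9 + 1192) = -599*1183 = -708617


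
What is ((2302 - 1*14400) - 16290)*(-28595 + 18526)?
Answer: 285838772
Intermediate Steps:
((2302 - 1*14400) - 16290)*(-28595 + 18526) = ((2302 - 14400) - 16290)*(-10069) = (-12098 - 16290)*(-10069) = -28388*(-10069) = 285838772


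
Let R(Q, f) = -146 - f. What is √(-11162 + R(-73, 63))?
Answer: I*√11371 ≈ 106.63*I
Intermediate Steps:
√(-11162 + R(-73, 63)) = √(-11162 + (-146 - 1*63)) = √(-11162 + (-146 - 63)) = √(-11162 - 209) = √(-11371) = I*√11371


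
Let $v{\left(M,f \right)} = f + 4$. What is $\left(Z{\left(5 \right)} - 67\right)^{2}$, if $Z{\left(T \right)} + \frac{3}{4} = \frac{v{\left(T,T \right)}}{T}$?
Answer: $\frac{1739761}{400} \approx 4349.4$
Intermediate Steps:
$v{\left(M,f \right)} = 4 + f$
$Z{\left(T \right)} = - \frac{3}{4} + \frac{4 + T}{T}$
$\left(Z{\left(5 \right)} - 67\right)^{2} = \left(\frac{16 + 5}{4 \cdot 5} - 67\right)^{2} = \left(\frac{1}{4} \cdot \frac{1}{5} \cdot 21 - 67\right)^{2} = \left(\frac{21}{20} - 67\right)^{2} = \left(- \frac{1319}{20}\right)^{2} = \frac{1739761}{400}$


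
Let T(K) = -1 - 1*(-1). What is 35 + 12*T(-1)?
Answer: 35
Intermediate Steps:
T(K) = 0 (T(K) = -1 + 1 = 0)
35 + 12*T(-1) = 35 + 12*0 = 35 + 0 = 35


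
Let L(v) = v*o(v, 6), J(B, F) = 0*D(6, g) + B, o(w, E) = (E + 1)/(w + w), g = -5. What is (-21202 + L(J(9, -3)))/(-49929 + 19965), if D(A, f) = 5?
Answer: 42397/59928 ≈ 0.70747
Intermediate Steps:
o(w, E) = (1 + E)/(2*w) (o(w, E) = (1 + E)/((2*w)) = (1 + E)*(1/(2*w)) = (1 + E)/(2*w))
J(B, F) = B (J(B, F) = 0*5 + B = 0 + B = B)
L(v) = 7/2 (L(v) = v*((1 + 6)/(2*v)) = v*((½)*7/v) = v*(7/(2*v)) = 7/2)
(-21202 + L(J(9, -3)))/(-49929 + 19965) = (-21202 + 7/2)/(-49929 + 19965) = -42397/2/(-29964) = -42397/2*(-1/29964) = 42397/59928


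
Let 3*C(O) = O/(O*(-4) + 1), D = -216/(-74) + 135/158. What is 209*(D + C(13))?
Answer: 689497061/894438 ≈ 770.87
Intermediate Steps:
D = 22059/5846 (D = -216*(-1/74) + 135*(1/158) = 108/37 + 135/158 = 22059/5846 ≈ 3.7733)
C(O) = O/(3*(1 - 4*O)) (C(O) = (O/(O*(-4) + 1))/3 = (O/(-4*O + 1))/3 = (O/(1 - 4*O))/3 = O/(3*(1 - 4*O)))
209*(D + C(13)) = 209*(22059/5846 - 1*13/(-3 + 12*13)) = 209*(22059/5846 - 1*13/(-3 + 156)) = 209*(22059/5846 - 1*13/153) = 209*(22059/5846 - 1*13*1/153) = 209*(22059/5846 - 13/153) = 209*(3299029/894438) = 689497061/894438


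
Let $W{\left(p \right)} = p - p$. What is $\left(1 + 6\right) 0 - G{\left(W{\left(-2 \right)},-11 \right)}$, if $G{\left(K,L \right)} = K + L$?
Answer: $11$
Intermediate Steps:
$W{\left(p \right)} = 0$
$\left(1 + 6\right) 0 - G{\left(W{\left(-2 \right)},-11 \right)} = \left(1 + 6\right) 0 - \left(0 - 11\right) = 7 \cdot 0 - -11 = 0 + 11 = 11$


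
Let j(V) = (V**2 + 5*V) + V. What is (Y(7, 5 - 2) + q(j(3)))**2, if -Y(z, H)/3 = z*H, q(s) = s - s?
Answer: 3969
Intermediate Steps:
j(V) = V**2 + 6*V
q(s) = 0
Y(z, H) = -3*H*z (Y(z, H) = -3*z*H = -3*H*z)
(Y(7, 5 - 2) + q(j(3)))**2 = (-3*(5 - 2)*7 + 0)**2 = (-3*3*7 + 0)**2 = (-63 + 0)**2 = (-63)**2 = 3969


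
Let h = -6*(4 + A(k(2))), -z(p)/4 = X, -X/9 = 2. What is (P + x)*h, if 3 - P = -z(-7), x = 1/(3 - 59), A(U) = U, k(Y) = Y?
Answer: -37791/14 ≈ -2699.4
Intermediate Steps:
X = -18 (X = -9*2 = -18)
z(p) = 72 (z(p) = -4*(-18) = 72)
x = -1/56 (x = 1/(-56) = -1/56 ≈ -0.017857)
P = 75 (P = 3 - (-1)*72 = 3 - 1*(-72) = 3 + 72 = 75)
h = -36 (h = -6*(4 + 2) = -6*6 = -36)
(P + x)*h = (75 - 1/56)*(-36) = (4199/56)*(-36) = -37791/14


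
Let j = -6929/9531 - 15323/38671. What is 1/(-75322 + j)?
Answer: -368573301/27762092172794 ≈ -1.3276e-5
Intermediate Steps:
j = -413994872/368573301 (j = -6929*1/9531 - 15323*1/38671 = -6929/9531 - 15323/38671 = -413994872/368573301 ≈ -1.1232)
1/(-75322 + j) = 1/(-75322 - 413994872/368573301) = 1/(-27762092172794/368573301) = -368573301/27762092172794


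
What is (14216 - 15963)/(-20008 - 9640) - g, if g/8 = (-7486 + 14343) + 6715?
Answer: -3219059501/29648 ≈ -1.0858e+5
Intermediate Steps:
g = 108576 (g = 8*((-7486 + 14343) + 6715) = 8*(6857 + 6715) = 8*13572 = 108576)
(14216 - 15963)/(-20008 - 9640) - g = (14216 - 15963)/(-20008 - 9640) - 1*108576 = -1747/(-29648) - 108576 = -1747*(-1/29648) - 108576 = 1747/29648 - 108576 = -3219059501/29648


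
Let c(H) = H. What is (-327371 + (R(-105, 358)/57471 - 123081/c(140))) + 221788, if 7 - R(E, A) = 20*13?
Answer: -122369729513/1149420 ≈ -1.0646e+5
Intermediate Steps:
R(E, A) = -253 (R(E, A) = 7 - 20*13 = 7 - 1*260 = 7 - 260 = -253)
(-327371 + (R(-105, 358)/57471 - 123081/c(140))) + 221788 = (-327371 + (-253/57471 - 123081/140)) + 221788 = (-327371 + (-253*1/57471 - 123081*1/140)) + 221788 = (-327371 + (-253/57471 - 17583/20)) + 221788 = (-327371 - 1010517653/1149420) + 221788 = -377297292473/1149420 + 221788 = -122369729513/1149420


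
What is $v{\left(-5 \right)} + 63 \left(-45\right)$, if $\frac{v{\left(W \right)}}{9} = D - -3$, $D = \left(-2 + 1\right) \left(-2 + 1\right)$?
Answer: $-2799$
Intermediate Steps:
$D = 1$ ($D = \left(-1\right) \left(-1\right) = 1$)
$v{\left(W \right)} = 36$ ($v{\left(W \right)} = 9 \left(1 - -3\right) = 9 \left(1 + 3\right) = 9 \cdot 4 = 36$)
$v{\left(-5 \right)} + 63 \left(-45\right) = 36 + 63 \left(-45\right) = 36 - 2835 = -2799$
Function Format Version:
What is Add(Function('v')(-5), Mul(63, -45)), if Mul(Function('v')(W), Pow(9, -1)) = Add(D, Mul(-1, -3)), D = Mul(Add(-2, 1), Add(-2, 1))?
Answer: -2799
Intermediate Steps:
D = 1 (D = Mul(-1, -1) = 1)
Function('v')(W) = 36 (Function('v')(W) = Mul(9, Add(1, Mul(-1, -3))) = Mul(9, Add(1, 3)) = Mul(9, 4) = 36)
Add(Function('v')(-5), Mul(63, -45)) = Add(36, Mul(63, -45)) = Add(36, -2835) = -2799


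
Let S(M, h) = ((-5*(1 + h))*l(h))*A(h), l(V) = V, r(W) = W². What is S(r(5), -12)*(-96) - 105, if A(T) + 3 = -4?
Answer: -443625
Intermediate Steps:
A(T) = -7 (A(T) = -3 - 4 = -7)
S(M, h) = -7*h*(-5 - 5*h) (S(M, h) = ((-5*(1 + h))*h)*(-7) = ((-5 - 5*h)*h)*(-7) = (h*(-5 - 5*h))*(-7) = -7*h*(-5 - 5*h))
S(r(5), -12)*(-96) - 105 = (35*(-12)*(1 - 12))*(-96) - 105 = (35*(-12)*(-11))*(-96) - 105 = 4620*(-96) - 105 = -443520 - 105 = -443625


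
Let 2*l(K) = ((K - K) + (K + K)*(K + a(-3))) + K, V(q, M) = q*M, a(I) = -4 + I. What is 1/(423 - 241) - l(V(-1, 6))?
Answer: -13649/182 ≈ -74.995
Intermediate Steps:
V(q, M) = M*q
l(K) = K/2 + K*(-7 + K) (l(K) = (((K - K) + (K + K)*(K + (-4 - 3))) + K)/2 = ((0 + (2*K)*(K - 7)) + K)/2 = ((0 + (2*K)*(-7 + K)) + K)/2 = ((0 + 2*K*(-7 + K)) + K)/2 = (2*K*(-7 + K) + K)/2 = (K + 2*K*(-7 + K))/2 = K/2 + K*(-7 + K))
1/(423 - 241) - l(V(-1, 6)) = 1/(423 - 241) - 6*(-1)*(-13 + 2*(6*(-1)))/2 = 1/182 - (-6)*(-13 + 2*(-6))/2 = 1/182 - (-6)*(-13 - 12)/2 = 1/182 - (-6)*(-25)/2 = 1/182 - 1*75 = 1/182 - 75 = -13649/182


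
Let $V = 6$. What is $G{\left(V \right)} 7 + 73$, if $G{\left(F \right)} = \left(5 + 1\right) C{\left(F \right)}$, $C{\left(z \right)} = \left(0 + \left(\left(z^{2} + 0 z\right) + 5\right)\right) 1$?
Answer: $1795$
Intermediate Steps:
$C{\left(z \right)} = 5 + z^{2}$ ($C{\left(z \right)} = \left(0 + \left(\left(z^{2} + 0\right) + 5\right)\right) 1 = \left(0 + \left(z^{2} + 5\right)\right) 1 = \left(0 + \left(5 + z^{2}\right)\right) 1 = \left(5 + z^{2}\right) 1 = 5 + z^{2}$)
$G{\left(F \right)} = 30 + 6 F^{2}$ ($G{\left(F \right)} = \left(5 + 1\right) \left(5 + F^{2}\right) = 6 \left(5 + F^{2}\right) = 30 + 6 F^{2}$)
$G{\left(V \right)} 7 + 73 = \left(30 + 6 \cdot 6^{2}\right) 7 + 73 = \left(30 + 6 \cdot 36\right) 7 + 73 = \left(30 + 216\right) 7 + 73 = 246 \cdot 7 + 73 = 1722 + 73 = 1795$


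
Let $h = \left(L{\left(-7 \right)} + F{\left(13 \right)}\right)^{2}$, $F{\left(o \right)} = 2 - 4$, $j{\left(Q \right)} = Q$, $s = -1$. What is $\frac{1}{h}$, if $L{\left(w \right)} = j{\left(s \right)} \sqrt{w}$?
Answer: $\frac{1}{\left(2 + i \sqrt{7}\right)^{2}} \approx -0.024793 - 0.087463 i$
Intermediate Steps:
$L{\left(w \right)} = - \sqrt{w}$
$F{\left(o \right)} = -2$ ($F{\left(o \right)} = 2 - 4 = -2$)
$h = \left(-2 - i \sqrt{7}\right)^{2}$ ($h = \left(- \sqrt{-7} - 2\right)^{2} = \left(- i \sqrt{7} - 2\right)^{2} = \left(-2 - i \sqrt{7}\right)^{2} \approx -3.0 + 10.583 i$)
$\frac{1}{h} = \frac{1}{\left(2 + i \sqrt{7}\right)^{2}}$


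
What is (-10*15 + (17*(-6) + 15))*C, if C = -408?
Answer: 96696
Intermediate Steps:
(-10*15 + (17*(-6) + 15))*C = (-10*15 + (17*(-6) + 15))*(-408) = (-150 + (-102 + 15))*(-408) = (-150 - 87)*(-408) = -237*(-408) = 96696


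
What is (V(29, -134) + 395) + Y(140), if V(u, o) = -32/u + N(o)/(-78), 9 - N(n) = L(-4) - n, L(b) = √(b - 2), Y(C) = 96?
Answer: 1111771/2262 + I*√6/78 ≈ 491.5 + 0.031404*I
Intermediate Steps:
L(b) = √(-2 + b)
N(n) = 9 + n - I*√6 (N(n) = 9 - (√(-2 - 4) - n) = 9 - (√(-6) - n) = 9 - (I*√6 - n) = 9 - (-n + I*√6) = 9 + (n - I*√6) = 9 + n - I*√6)
V(u, o) = -3/26 - 32/u - o/78 + I*√6/78 (V(u, o) = -32/u + (9 + o - I*√6)/(-78) = -32/u + (9 + o - I*√6)*(-1/78) = -32/u + (-3/26 - o/78 + I*√6/78) = -3/26 - 32/u - o/78 + I*√6/78)
(V(29, -134) + 395) + Y(140) = ((1/78)*(-2496 + 29*(-9 - 1*(-134) + I*√6))/29 + 395) + 96 = ((1/78)*(1/29)*(-2496 + 29*(-9 + 134 + I*√6)) + 395) + 96 = ((1/78)*(1/29)*(-2496 + 29*(125 + I*√6)) + 395) + 96 = ((1/78)*(1/29)*(-2496 + (3625 + 29*I*√6)) + 395) + 96 = ((1/78)*(1/29)*(1129 + 29*I*√6) + 395) + 96 = ((1129/2262 + I*√6/78) + 395) + 96 = (894619/2262 + I*√6/78) + 96 = 1111771/2262 + I*√6/78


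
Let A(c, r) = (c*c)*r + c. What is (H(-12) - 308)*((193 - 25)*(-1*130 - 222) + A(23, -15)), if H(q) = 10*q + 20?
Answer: 27355584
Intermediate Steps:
A(c, r) = c + r*c² (A(c, r) = c²*r + c = r*c² + c = c + r*c²)
H(q) = 20 + 10*q
(H(-12) - 308)*((193 - 25)*(-1*130 - 222) + A(23, -15)) = ((20 + 10*(-12)) - 308)*((193 - 25)*(-1*130 - 222) + 23*(1 + 23*(-15))) = ((20 - 120) - 308)*(168*(-130 - 222) + 23*(1 - 345)) = (-100 - 308)*(168*(-352) + 23*(-344)) = -408*(-59136 - 7912) = -408*(-67048) = 27355584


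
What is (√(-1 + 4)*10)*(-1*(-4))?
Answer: 40*√3 ≈ 69.282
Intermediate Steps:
(√(-1 + 4)*10)*(-1*(-4)) = (√3*10)*4 = (10*√3)*4 = 40*√3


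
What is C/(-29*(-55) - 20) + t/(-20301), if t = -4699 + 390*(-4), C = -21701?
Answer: -143564692/10658025 ≈ -13.470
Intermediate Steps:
t = -6259 (t = -4699 - 1560 = -6259)
C/(-29*(-55) - 20) + t/(-20301) = -21701/(-29*(-55) - 20) - 6259/(-20301) = -21701/(1595 - 20) - 6259*(-1/20301) = -21701/1575 + 6259/20301 = -143564692/10658025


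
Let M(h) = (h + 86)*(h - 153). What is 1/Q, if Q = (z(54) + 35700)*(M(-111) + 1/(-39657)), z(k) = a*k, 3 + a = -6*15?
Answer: 13219/2676514370974 ≈ 4.9389e-9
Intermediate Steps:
a = -93 (a = -3 - 6*15 = -3 - 90 = -93)
M(h) = (-153 + h)*(86 + h) (M(h) = (86 + h)*(-153 + h) = (-153 + h)*(86 + h))
z(k) = -93*k
Q = 2676514370974/13219 (Q = (-93*54 + 35700)*((-13158 + (-111)² - 67*(-111)) + 1/(-39657)) = (-5022 + 35700)*((-13158 + 12321 + 7437) - 1/39657) = 30678*(6600 - 1/39657) = 30678*(261736199/39657) = 2676514370974/13219 ≈ 2.0247e+8)
1/Q = 1/(2676514370974/13219) = 13219/2676514370974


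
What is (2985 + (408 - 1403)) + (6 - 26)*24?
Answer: 1510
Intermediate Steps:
(2985 + (408 - 1403)) + (6 - 26)*24 = (2985 - 995) - 20*24 = 1990 - 480 = 1510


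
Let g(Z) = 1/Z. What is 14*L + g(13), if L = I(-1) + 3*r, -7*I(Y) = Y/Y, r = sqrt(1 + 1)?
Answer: -25/13 + 42*sqrt(2) ≈ 57.474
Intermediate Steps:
r = sqrt(2) ≈ 1.4142
I(Y) = -1/7 (I(Y) = -Y/(7*Y) = -1/7*1 = -1/7)
L = -1/7 + 3*sqrt(2) ≈ 4.0998
14*L + g(13) = 14*(-1/7 + 3*sqrt(2)) + 1/13 = (-2 + 42*sqrt(2)) + 1/13 = -25/13 + 42*sqrt(2)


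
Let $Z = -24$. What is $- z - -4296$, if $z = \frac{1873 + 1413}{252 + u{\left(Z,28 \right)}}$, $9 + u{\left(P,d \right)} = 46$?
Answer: $\frac{1238258}{289} \approx 4284.6$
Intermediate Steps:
$u{\left(P,d \right)} = 37$ ($u{\left(P,d \right)} = -9 + 46 = 37$)
$z = \frac{3286}{289}$ ($z = \frac{1873 + 1413}{252 + 37} = \frac{3286}{289} \approx 11.37$)
$- z - -4296 = \left(-1\right) \frac{3286}{289} - -4296 = - \frac{3286}{289} + 4296 = \frac{1238258}{289}$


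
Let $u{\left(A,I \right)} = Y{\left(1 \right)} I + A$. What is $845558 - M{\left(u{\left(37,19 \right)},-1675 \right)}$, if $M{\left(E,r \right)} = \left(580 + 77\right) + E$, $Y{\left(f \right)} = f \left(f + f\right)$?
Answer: $844826$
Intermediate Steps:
$Y{\left(f \right)} = 2 f^{2}$ ($Y{\left(f \right)} = f 2 f = 2 f^{2}$)
$u{\left(A,I \right)} = A + 2 I$ ($u{\left(A,I \right)} = 2 \cdot 1^{2} I + A = 2 \cdot 1 I + A = 2 I + A = A + 2 I$)
$M{\left(E,r \right)} = 657 + E$
$845558 - M{\left(u{\left(37,19 \right)},-1675 \right)} = 845558 - \left(657 + \left(37 + 2 \cdot 19\right)\right) = 845558 - \left(657 + \left(37 + 38\right)\right) = 845558 - \left(657 + 75\right) = 845558 - 732 = 844826$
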